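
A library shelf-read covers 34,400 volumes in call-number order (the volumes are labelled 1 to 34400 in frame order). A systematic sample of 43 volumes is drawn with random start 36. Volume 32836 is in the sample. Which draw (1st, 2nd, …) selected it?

k = 34400/43 = 800
position = (32836 − 36)/800 + 1 = 32800/800 + 1 = 41 + 1 = 42

42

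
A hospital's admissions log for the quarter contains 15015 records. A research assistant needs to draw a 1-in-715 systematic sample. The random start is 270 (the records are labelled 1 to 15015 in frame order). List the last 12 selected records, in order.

6705, 7420, 8135, 8850, 9565, 10280, 10995, 11710, 12425, 13140, 13855, 14570

10th selection = 270 + 9×715 = 6705
11th: 6705 + 715 = 7420
12th: 7420 + 715 = 8135
13th: 8135 + 715 = 8850
14th: 8850 + 715 = 9565
15th: 9565 + 715 = 10280
16th: 10280 + 715 = 10995
17th: 10995 + 715 = 11710
18th: 11710 + 715 = 12425
19th: 12425 + 715 = 13140
20th: 13140 + 715 = 13855
21st: 13855 + 715 = 14570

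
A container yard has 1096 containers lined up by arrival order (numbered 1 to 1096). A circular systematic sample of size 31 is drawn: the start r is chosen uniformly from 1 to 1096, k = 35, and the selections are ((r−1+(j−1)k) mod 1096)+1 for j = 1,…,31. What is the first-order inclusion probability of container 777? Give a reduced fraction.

31/1096

For each position j, as r ranges over 1…1096 the j-th selection hits every container exactly once, so container 777 is selected for exactly 31 of the 1096 starts.
Inclusion probability = 31/1096.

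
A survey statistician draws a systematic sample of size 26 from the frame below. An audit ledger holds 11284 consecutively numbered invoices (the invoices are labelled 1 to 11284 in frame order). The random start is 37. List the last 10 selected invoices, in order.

k = N/n = 11284/26 = 434
17th selection = 37 + 16×434 = 6981
18th: 6981 + 434 = 7415
19th: 7415 + 434 = 7849
20th: 7849 + 434 = 8283
21st: 8283 + 434 = 8717
22nd: 8717 + 434 = 9151
23rd: 9151 + 434 = 9585
24th: 9585 + 434 = 10019
25th: 10019 + 434 = 10453
26th: 10453 + 434 = 10887

6981, 7415, 7849, 8283, 8717, 9151, 9585, 10019, 10453, 10887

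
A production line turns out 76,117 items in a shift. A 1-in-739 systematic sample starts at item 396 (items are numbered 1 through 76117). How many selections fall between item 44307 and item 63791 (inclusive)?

26

k = 739
First selection ≥ 44307: 396 + ⌈(44307−396)/739⌉·739 = 396 + 60×739 = 44736
Last selection ≤ 63791: 396 + ⌊(63791−396)/739⌋·739 = 396 + 85×739 = 63211
Count = 85 − 60 + 1 = 26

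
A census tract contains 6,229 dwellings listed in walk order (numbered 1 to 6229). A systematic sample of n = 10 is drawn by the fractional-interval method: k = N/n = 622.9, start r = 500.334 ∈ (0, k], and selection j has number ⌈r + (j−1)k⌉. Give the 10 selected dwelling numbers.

j=1: r + 0k = 500.334 → ⌈·⌉ = 501
j=2: r + 1k = 1123.234 → ⌈·⌉ = 1124
j=3: r + 2k = 1746.134 → ⌈·⌉ = 1747
j=4: r + 3k = 2369.034 → ⌈·⌉ = 2370
j=5: r + 4k = 2991.934 → ⌈·⌉ = 2992
j=6: r + 5k = 3614.834 → ⌈·⌉ = 3615
j=7: r + 6k = 4237.734 → ⌈·⌉ = 4238
j=8: r + 7k = 4860.634 → ⌈·⌉ = 4861
j=9: r + 8k = 5483.534 → ⌈·⌉ = 5484
j=10: r + 9k = 6106.434 → ⌈·⌉ = 6107

501, 1124, 1747, 2370, 2992, 3615, 4238, 4861, 5484, 6107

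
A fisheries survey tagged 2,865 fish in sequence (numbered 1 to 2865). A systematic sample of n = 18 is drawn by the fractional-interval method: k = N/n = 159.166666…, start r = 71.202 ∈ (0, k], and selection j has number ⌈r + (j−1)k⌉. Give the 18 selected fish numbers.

j=1: r + 0k = 71.202 → ⌈·⌉ = 72
j=2: r + 1k = 230.368666… → ⌈·⌉ = 231
j=3: r + 2k = 389.535333… → ⌈·⌉ = 390
j=4: r + 3k = 548.702 → ⌈·⌉ = 549
j=5: r + 4k = 707.868666… → ⌈·⌉ = 708
j=6: r + 5k = 867.035333… → ⌈·⌉ = 868
j=7: r + 6k = 1026.202 → ⌈·⌉ = 1027
j=8: r + 7k = 1185.368666… → ⌈·⌉ = 1186
j=9: r + 8k = 1344.535333… → ⌈·⌉ = 1345
j=10: r + 9k = 1503.702 → ⌈·⌉ = 1504
j=11: r + 10k = 1662.868666… → ⌈·⌉ = 1663
j=12: r + 11k = 1822.035333… → ⌈·⌉ = 1823
j=13: r + 12k = 1981.202 → ⌈·⌉ = 1982
j=14: r + 13k = 2140.368666… → ⌈·⌉ = 2141
j=15: r + 14k = 2299.535333… → ⌈·⌉ = 2300
j=16: r + 15k = 2458.702 → ⌈·⌉ = 2459
j=17: r + 16k = 2617.868666… → ⌈·⌉ = 2618
j=18: r + 17k = 2777.035333… → ⌈·⌉ = 2778

72, 231, 390, 549, 708, 868, 1027, 1186, 1345, 1504, 1663, 1823, 1982, 2141, 2300, 2459, 2618, 2778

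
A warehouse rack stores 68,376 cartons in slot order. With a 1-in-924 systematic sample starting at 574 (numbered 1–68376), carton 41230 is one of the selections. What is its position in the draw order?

45

k = 924
position = (41230 − 574)/924 + 1 = 40656/924 + 1 = 44 + 1 = 45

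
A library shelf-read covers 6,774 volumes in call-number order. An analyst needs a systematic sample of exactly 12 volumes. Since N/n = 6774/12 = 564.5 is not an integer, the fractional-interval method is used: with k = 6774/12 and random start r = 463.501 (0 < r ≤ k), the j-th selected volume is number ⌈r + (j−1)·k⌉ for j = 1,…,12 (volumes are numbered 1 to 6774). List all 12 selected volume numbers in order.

j=1: r + 0k = 463.501 → ⌈·⌉ = 464
j=2: r + 1k = 1028.001 → ⌈·⌉ = 1029
j=3: r + 2k = 1592.501 → ⌈·⌉ = 1593
j=4: r + 3k = 2157.001 → ⌈·⌉ = 2158
j=5: r + 4k = 2721.501 → ⌈·⌉ = 2722
j=6: r + 5k = 3286.001 → ⌈·⌉ = 3287
j=7: r + 6k = 3850.501 → ⌈·⌉ = 3851
j=8: r + 7k = 4415.001 → ⌈·⌉ = 4416
j=9: r + 8k = 4979.501 → ⌈·⌉ = 4980
j=10: r + 9k = 5544.001 → ⌈·⌉ = 5545
j=11: r + 10k = 6108.501 → ⌈·⌉ = 6109
j=12: r + 11k = 6673.001 → ⌈·⌉ = 6674

464, 1029, 1593, 2158, 2722, 3287, 3851, 4416, 4980, 5545, 6109, 6674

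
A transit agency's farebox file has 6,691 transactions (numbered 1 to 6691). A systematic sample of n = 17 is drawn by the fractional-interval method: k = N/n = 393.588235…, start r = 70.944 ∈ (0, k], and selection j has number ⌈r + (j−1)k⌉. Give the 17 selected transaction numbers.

j=1: r + 0k = 70.944 → ⌈·⌉ = 71
j=2: r + 1k = 464.532235… → ⌈·⌉ = 465
j=3: r + 2k = 858.120470… → ⌈·⌉ = 859
j=4: r + 3k = 1251.708705… → ⌈·⌉ = 1252
j=5: r + 4k = 1645.296941… → ⌈·⌉ = 1646
j=6: r + 5k = 2038.885176… → ⌈·⌉ = 2039
j=7: r + 6k = 2432.473411… → ⌈·⌉ = 2433
j=8: r + 7k = 2826.061647… → ⌈·⌉ = 2827
j=9: r + 8k = 3219.649882… → ⌈·⌉ = 3220
j=10: r + 9k = 3613.238117… → ⌈·⌉ = 3614
j=11: r + 10k = 4006.826352… → ⌈·⌉ = 4007
j=12: r + 11k = 4400.414588… → ⌈·⌉ = 4401
j=13: r + 12k = 4794.002823… → ⌈·⌉ = 4795
j=14: r + 13k = 5187.591058… → ⌈·⌉ = 5188
j=15: r + 14k = 5581.179294… → ⌈·⌉ = 5582
j=16: r + 15k = 5974.767529… → ⌈·⌉ = 5975
j=17: r + 16k = 6368.355764… → ⌈·⌉ = 6369

71, 465, 859, 1252, 1646, 2039, 2433, 2827, 3220, 3614, 4007, 4401, 4795, 5188, 5582, 5975, 6369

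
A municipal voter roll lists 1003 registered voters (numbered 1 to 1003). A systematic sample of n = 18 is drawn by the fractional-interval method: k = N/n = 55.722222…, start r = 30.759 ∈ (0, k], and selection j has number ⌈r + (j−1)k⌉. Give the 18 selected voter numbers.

31, 87, 143, 198, 254, 310, 366, 421, 477, 533, 588, 644, 700, 756, 811, 867, 923, 979

j=1: r + 0k = 30.759 → ⌈·⌉ = 31
j=2: r + 1k = 86.481222… → ⌈·⌉ = 87
j=3: r + 2k = 142.203444… → ⌈·⌉ = 143
j=4: r + 3k = 197.925666… → ⌈·⌉ = 198
j=5: r + 4k = 253.647888… → ⌈·⌉ = 254
j=6: r + 5k = 309.370111… → ⌈·⌉ = 310
j=7: r + 6k = 365.092333… → ⌈·⌉ = 366
j=8: r + 7k = 420.814555… → ⌈·⌉ = 421
j=9: r + 8k = 476.536777… → ⌈·⌉ = 477
j=10: r + 9k = 532.259 → ⌈·⌉ = 533
j=11: r + 10k = 587.981222… → ⌈·⌉ = 588
j=12: r + 11k = 643.703444… → ⌈·⌉ = 644
j=13: r + 12k = 699.425666… → ⌈·⌉ = 700
j=14: r + 13k = 755.147888… → ⌈·⌉ = 756
j=15: r + 14k = 810.870111… → ⌈·⌉ = 811
j=16: r + 15k = 866.592333… → ⌈·⌉ = 867
j=17: r + 16k = 922.314555… → ⌈·⌉ = 923
j=18: r + 17k = 978.036777… → ⌈·⌉ = 979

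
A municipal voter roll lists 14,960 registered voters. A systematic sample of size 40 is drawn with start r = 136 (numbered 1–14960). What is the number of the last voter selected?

k = 14960/40 = 374
40th selection = r + (40−1)·k = 136 + 39×374 = 136 + 14586 = 14722

14722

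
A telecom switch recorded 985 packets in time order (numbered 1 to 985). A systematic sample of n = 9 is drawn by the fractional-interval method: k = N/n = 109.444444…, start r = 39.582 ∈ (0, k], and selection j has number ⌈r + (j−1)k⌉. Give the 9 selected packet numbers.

j=1: r + 0k = 39.582 → ⌈·⌉ = 40
j=2: r + 1k = 149.026444… → ⌈·⌉ = 150
j=3: r + 2k = 258.470888… → ⌈·⌉ = 259
j=4: r + 3k = 367.915333… → ⌈·⌉ = 368
j=5: r + 4k = 477.359777… → ⌈·⌉ = 478
j=6: r + 5k = 586.804222… → ⌈·⌉ = 587
j=7: r + 6k = 696.248666… → ⌈·⌉ = 697
j=8: r + 7k = 805.693111… → ⌈·⌉ = 806
j=9: r + 8k = 915.137555… → ⌈·⌉ = 916

40, 150, 259, 368, 478, 587, 697, 806, 916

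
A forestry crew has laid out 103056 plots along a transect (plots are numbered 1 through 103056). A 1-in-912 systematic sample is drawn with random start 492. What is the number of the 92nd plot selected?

k = 912
92nd selection = r + (92−1)·k = 492 + 91×912 = 492 + 82992 = 83484

83484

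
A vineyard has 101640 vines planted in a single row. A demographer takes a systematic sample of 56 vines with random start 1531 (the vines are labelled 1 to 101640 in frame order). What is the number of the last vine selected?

k = 101640/56 = 1815
56th selection = r + (56−1)·k = 1531 + 55×1815 = 1531 + 99825 = 101356

101356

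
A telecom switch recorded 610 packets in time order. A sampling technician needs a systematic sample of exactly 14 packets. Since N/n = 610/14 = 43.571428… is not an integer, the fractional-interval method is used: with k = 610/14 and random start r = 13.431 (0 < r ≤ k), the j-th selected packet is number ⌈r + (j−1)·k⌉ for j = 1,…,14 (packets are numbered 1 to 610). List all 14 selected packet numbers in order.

14, 58, 101, 145, 188, 232, 275, 319, 363, 406, 450, 493, 537, 580

j=1: r + 0k = 13.431 → ⌈·⌉ = 14
j=2: r + 1k = 57.002428… → ⌈·⌉ = 58
j=3: r + 2k = 100.573857… → ⌈·⌉ = 101
j=4: r + 3k = 144.145285… → ⌈·⌉ = 145
j=5: r + 4k = 187.716714… → ⌈·⌉ = 188
j=6: r + 5k = 231.288142… → ⌈·⌉ = 232
j=7: r + 6k = 274.859571… → ⌈·⌉ = 275
j=8: r + 7k = 318.431 → ⌈·⌉ = 319
j=9: r + 8k = 362.002428… → ⌈·⌉ = 363
j=10: r + 9k = 405.573857… → ⌈·⌉ = 406
j=11: r + 10k = 449.145285… → ⌈·⌉ = 450
j=12: r + 11k = 492.716714… → ⌈·⌉ = 493
j=13: r + 12k = 536.288142… → ⌈·⌉ = 537
j=14: r + 13k = 579.859571… → ⌈·⌉ = 580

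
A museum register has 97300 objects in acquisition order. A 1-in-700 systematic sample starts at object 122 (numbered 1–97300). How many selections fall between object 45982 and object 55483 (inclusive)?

14

k = 700
First selection ≥ 45982: 122 + ⌈(45982−122)/700⌉·700 = 122 + 66×700 = 46322
Last selection ≤ 55483: 122 + ⌊(55483−122)/700⌋·700 = 122 + 79×700 = 55422
Count = 79 − 66 + 1 = 14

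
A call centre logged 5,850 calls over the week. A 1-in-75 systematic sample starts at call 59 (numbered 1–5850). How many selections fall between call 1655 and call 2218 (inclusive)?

k = 75
First selection ≥ 1655: 59 + ⌈(1655−59)/75⌉·75 = 59 + 22×75 = 1709
Last selection ≤ 2218: 59 + ⌊(2218−59)/75⌋·75 = 59 + 28×75 = 2159
Count = 28 − 22 + 1 = 7

7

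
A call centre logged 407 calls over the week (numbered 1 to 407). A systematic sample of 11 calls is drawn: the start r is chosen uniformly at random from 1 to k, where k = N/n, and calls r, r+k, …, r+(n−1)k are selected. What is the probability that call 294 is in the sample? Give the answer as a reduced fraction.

k = 407/11 = 37.
Call 294 is selected iff r ≡ 294 (mod 37); exactly one such r in {1,…,37}.
Inclusion probability = 1/37.

1/37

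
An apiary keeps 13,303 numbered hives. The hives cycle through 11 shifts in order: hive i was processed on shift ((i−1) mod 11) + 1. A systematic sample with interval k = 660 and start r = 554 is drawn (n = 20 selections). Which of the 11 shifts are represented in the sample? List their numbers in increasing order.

4

Consecutive selections differ by k = 660, so their shift numbers differ by 660 mod 11 = 0.
gcd(660, 11) = 11, so the sample visits 11/11 = 1 distinct residues mod 11.
Start 554 is shift 4; the shifts hit are 4.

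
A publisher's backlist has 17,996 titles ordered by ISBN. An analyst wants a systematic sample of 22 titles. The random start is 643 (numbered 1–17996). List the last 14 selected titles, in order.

7187, 8005, 8823, 9641, 10459, 11277, 12095, 12913, 13731, 14549, 15367, 16185, 17003, 17821

k = N/n = 17996/22 = 818
9th selection = 643 + 8×818 = 7187
10th: 7187 + 818 = 8005
11th: 8005 + 818 = 8823
12th: 8823 + 818 = 9641
13th: 9641 + 818 = 10459
14th: 10459 + 818 = 11277
15th: 11277 + 818 = 12095
16th: 12095 + 818 = 12913
17th: 12913 + 818 = 13731
18th: 13731 + 818 = 14549
19th: 14549 + 818 = 15367
20th: 15367 + 818 = 16185
21st: 16185 + 818 = 17003
22nd: 17003 + 818 = 17821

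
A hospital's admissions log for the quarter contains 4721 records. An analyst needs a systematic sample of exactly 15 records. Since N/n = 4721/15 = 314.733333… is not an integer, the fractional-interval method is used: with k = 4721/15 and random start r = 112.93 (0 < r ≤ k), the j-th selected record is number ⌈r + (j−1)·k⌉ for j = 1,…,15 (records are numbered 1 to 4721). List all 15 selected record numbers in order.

j=1: r + 0k = 112.93 → ⌈·⌉ = 113
j=2: r + 1k = 427.663333… → ⌈·⌉ = 428
j=3: r + 2k = 742.396666… → ⌈·⌉ = 743
j=4: r + 3k = 1057.13 → ⌈·⌉ = 1058
j=5: r + 4k = 1371.863333… → ⌈·⌉ = 1372
j=6: r + 5k = 1686.596666… → ⌈·⌉ = 1687
j=7: r + 6k = 2001.33 → ⌈·⌉ = 2002
j=8: r + 7k = 2316.063333… → ⌈·⌉ = 2317
j=9: r + 8k = 2630.796666… → ⌈·⌉ = 2631
j=10: r + 9k = 2945.53 → ⌈·⌉ = 2946
j=11: r + 10k = 3260.263333… → ⌈·⌉ = 3261
j=12: r + 11k = 3574.996666… → ⌈·⌉ = 3575
j=13: r + 12k = 3889.73 → ⌈·⌉ = 3890
j=14: r + 13k = 4204.463333… → ⌈·⌉ = 4205
j=15: r + 14k = 4519.196666… → ⌈·⌉ = 4520

113, 428, 743, 1058, 1372, 1687, 2002, 2317, 2631, 2946, 3261, 3575, 3890, 4205, 4520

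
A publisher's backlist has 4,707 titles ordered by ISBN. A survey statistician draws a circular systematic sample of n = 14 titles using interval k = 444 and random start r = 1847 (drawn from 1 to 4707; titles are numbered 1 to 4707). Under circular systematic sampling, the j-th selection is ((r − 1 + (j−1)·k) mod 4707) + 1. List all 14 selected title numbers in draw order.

1847, 2291, 2735, 3179, 3623, 4067, 4511, 248, 692, 1136, 1580, 2024, 2468, 2912

Selection 1: 1847
Selection 2: 1847 + 444 = 2291
Selection 3: 2291 + 444 = 2735
Selection 4: 2735 + 444 = 3179
Selection 5: 3179 + 444 = 3623
Selection 6: 3623 + 444 = 4067
Selection 7: 4067 + 444 = 4511
Selection 8: 4511 + 444 = 4955 → 4955 − 4707 = 248
Selection 9: 248 + 444 = 692
Selection 10: 692 + 444 = 1136
Selection 11: 1136 + 444 = 1580
Selection 12: 1580 + 444 = 2024
Selection 13: 2024 + 444 = 2468
Selection 14: 2468 + 444 = 2912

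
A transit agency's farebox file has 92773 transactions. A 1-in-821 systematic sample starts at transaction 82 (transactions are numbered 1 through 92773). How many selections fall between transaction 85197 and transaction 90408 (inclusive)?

k = 821
First selection ≥ 85197: 82 + ⌈(85197−82)/821⌉·821 = 82 + 104×821 = 85466
Last selection ≤ 90408: 82 + ⌊(90408−82)/821⌋·821 = 82 + 110×821 = 90392
Count = 110 − 104 + 1 = 7

7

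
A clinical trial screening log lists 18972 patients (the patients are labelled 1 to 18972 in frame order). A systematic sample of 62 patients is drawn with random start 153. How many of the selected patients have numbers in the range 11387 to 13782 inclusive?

k = 18972/62 = 306
First selection ≥ 11387: 153 + ⌈(11387−153)/306⌉·306 = 153 + 37×306 = 11475
Last selection ≤ 13782: 153 + ⌊(13782−153)/306⌋·306 = 153 + 44×306 = 13617
Count = 44 − 37 + 1 = 8

8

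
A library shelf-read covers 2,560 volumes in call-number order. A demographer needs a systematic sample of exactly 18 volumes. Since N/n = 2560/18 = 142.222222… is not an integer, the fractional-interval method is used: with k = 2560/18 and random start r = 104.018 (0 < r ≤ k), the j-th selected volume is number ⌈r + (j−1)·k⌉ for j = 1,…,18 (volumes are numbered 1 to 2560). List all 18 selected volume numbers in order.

j=1: r + 0k = 104.018 → ⌈·⌉ = 105
j=2: r + 1k = 246.240222… → ⌈·⌉ = 247
j=3: r + 2k = 388.462444… → ⌈·⌉ = 389
j=4: r + 3k = 530.684666… → ⌈·⌉ = 531
j=5: r + 4k = 672.906888… → ⌈·⌉ = 673
j=6: r + 5k = 815.129111… → ⌈·⌉ = 816
j=7: r + 6k = 957.351333… → ⌈·⌉ = 958
j=8: r + 7k = 1099.573555… → ⌈·⌉ = 1100
j=9: r + 8k = 1241.795777… → ⌈·⌉ = 1242
j=10: r + 9k = 1384.018 → ⌈·⌉ = 1385
j=11: r + 10k = 1526.240222… → ⌈·⌉ = 1527
j=12: r + 11k = 1668.462444… → ⌈·⌉ = 1669
j=13: r + 12k = 1810.684666… → ⌈·⌉ = 1811
j=14: r + 13k = 1952.906888… → ⌈·⌉ = 1953
j=15: r + 14k = 2095.129111… → ⌈·⌉ = 2096
j=16: r + 15k = 2237.351333… → ⌈·⌉ = 2238
j=17: r + 16k = 2379.573555… → ⌈·⌉ = 2380
j=18: r + 17k = 2521.795777… → ⌈·⌉ = 2522

105, 247, 389, 531, 673, 816, 958, 1100, 1242, 1385, 1527, 1669, 1811, 1953, 2096, 2238, 2380, 2522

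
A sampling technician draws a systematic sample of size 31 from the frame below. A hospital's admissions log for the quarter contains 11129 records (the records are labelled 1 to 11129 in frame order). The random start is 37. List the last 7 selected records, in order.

k = N/n = 11129/31 = 359
25th selection = 37 + 24×359 = 8653
26th: 8653 + 359 = 9012
27th: 9012 + 359 = 9371
28th: 9371 + 359 = 9730
29th: 9730 + 359 = 10089
30th: 10089 + 359 = 10448
31st: 10448 + 359 = 10807

8653, 9012, 9371, 9730, 10089, 10448, 10807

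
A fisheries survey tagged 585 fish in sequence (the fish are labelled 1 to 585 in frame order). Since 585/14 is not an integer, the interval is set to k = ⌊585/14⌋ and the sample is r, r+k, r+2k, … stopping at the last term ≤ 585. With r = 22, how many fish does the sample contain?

k = ⌊585/14⌋ = 41
Achieved size = ⌊(585 − 22)/41⌋ + 1 = ⌊563/41⌋ + 1 = 13 + 1 = 14
(last selection: 22 + 13×41 = 555 ≤ 585; next would be 596 > 585)

14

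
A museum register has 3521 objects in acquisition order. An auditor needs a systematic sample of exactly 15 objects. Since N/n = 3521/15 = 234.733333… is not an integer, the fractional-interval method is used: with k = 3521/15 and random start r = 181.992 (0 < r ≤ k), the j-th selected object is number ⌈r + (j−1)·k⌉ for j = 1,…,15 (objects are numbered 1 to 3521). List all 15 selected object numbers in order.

182, 417, 652, 887, 1121, 1356, 1591, 1826, 2060, 2295, 2530, 2765, 2999, 3234, 3469

j=1: r + 0k = 181.992 → ⌈·⌉ = 182
j=2: r + 1k = 416.725333… → ⌈·⌉ = 417
j=3: r + 2k = 651.458666… → ⌈·⌉ = 652
j=4: r + 3k = 886.192 → ⌈·⌉ = 887
j=5: r + 4k = 1120.925333… → ⌈·⌉ = 1121
j=6: r + 5k = 1355.658666… → ⌈·⌉ = 1356
j=7: r + 6k = 1590.392 → ⌈·⌉ = 1591
j=8: r + 7k = 1825.125333… → ⌈·⌉ = 1826
j=9: r + 8k = 2059.858666… → ⌈·⌉ = 2060
j=10: r + 9k = 2294.592 → ⌈·⌉ = 2295
j=11: r + 10k = 2529.325333… → ⌈·⌉ = 2530
j=12: r + 11k = 2764.058666… → ⌈·⌉ = 2765
j=13: r + 12k = 2998.792 → ⌈·⌉ = 2999
j=14: r + 13k = 3233.525333… → ⌈·⌉ = 3234
j=15: r + 14k = 3468.258666… → ⌈·⌉ = 3469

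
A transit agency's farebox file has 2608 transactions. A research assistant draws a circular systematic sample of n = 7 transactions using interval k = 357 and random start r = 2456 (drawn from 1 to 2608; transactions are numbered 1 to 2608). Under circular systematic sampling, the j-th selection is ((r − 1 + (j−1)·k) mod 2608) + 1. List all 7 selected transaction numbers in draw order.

Selection 1: 2456
Selection 2: 2456 + 357 = 2813 → 2813 − 2608 = 205
Selection 3: 205 + 357 = 562
Selection 4: 562 + 357 = 919
Selection 5: 919 + 357 = 1276
Selection 6: 1276 + 357 = 1633
Selection 7: 1633 + 357 = 1990

2456, 205, 562, 919, 1276, 1633, 1990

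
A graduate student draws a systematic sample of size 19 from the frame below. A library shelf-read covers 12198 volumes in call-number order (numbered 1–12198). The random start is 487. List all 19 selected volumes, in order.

k = N/n = 12198/19 = 642
volume 1: 487
volume 2: 487 + 642 = 1129
volume 3: 1129 + 642 = 1771
volume 4: 1771 + 642 = 2413
volume 5: 2413 + 642 = 3055
volume 6: 3055 + 642 = 3697
volume 7: 3697 + 642 = 4339
volume 8: 4339 + 642 = 4981
volume 9: 4981 + 642 = 5623
volume 10: 5623 + 642 = 6265
volume 11: 6265 + 642 = 6907
volume 12: 6907 + 642 = 7549
volume 13: 7549 + 642 = 8191
volume 14: 8191 + 642 = 8833
volume 15: 8833 + 642 = 9475
volume 16: 9475 + 642 = 10117
volume 17: 10117 + 642 = 10759
volume 18: 10759 + 642 = 11401
volume 19: 11401 + 642 = 12043

487, 1129, 1771, 2413, 3055, 3697, 4339, 4981, 5623, 6265, 6907, 7549, 8191, 8833, 9475, 10117, 10759, 11401, 12043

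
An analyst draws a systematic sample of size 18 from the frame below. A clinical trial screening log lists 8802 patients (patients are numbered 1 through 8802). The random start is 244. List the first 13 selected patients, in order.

k = N/n = 8802/18 = 489
patient 1: 244
patient 2: 244 + 489 = 733
patient 3: 733 + 489 = 1222
patient 4: 1222 + 489 = 1711
patient 5: 1711 + 489 = 2200
patient 6: 2200 + 489 = 2689
patient 7: 2689 + 489 = 3178
patient 8: 3178 + 489 = 3667
patient 9: 3667 + 489 = 4156
patient 10: 4156 + 489 = 4645
patient 11: 4645 + 489 = 5134
patient 12: 5134 + 489 = 5623
patient 13: 5623 + 489 = 6112

244, 733, 1222, 1711, 2200, 2689, 3178, 3667, 4156, 4645, 5134, 5623, 6112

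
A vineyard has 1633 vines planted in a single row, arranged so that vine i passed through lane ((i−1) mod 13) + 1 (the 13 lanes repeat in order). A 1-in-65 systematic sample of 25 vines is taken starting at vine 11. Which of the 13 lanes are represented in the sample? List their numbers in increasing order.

11

Consecutive selections differ by k = 65, so their lane numbers differ by 65 mod 13 = 0.
gcd(65, 13) = 13, so the sample visits 13/13 = 1 distinct residues mod 13.
Start 11 is lane 11; the lanes hit are 11.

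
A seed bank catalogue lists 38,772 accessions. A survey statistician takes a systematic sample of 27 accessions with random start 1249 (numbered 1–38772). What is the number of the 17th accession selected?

k = 38772/27 = 1436
17th selection = r + (17−1)·k = 1249 + 16×1436 = 1249 + 22976 = 24225

24225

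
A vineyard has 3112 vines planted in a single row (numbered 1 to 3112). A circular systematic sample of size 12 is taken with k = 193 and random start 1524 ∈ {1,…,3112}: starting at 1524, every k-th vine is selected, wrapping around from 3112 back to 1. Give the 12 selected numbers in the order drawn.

Selection 1: 1524
Selection 2: 1524 + 193 = 1717
Selection 3: 1717 + 193 = 1910
Selection 4: 1910 + 193 = 2103
Selection 5: 2103 + 193 = 2296
Selection 6: 2296 + 193 = 2489
Selection 7: 2489 + 193 = 2682
Selection 8: 2682 + 193 = 2875
Selection 9: 2875 + 193 = 3068
Selection 10: 3068 + 193 = 3261 → 3261 − 3112 = 149
Selection 11: 149 + 193 = 342
Selection 12: 342 + 193 = 535

1524, 1717, 1910, 2103, 2296, 2489, 2682, 2875, 3068, 149, 342, 535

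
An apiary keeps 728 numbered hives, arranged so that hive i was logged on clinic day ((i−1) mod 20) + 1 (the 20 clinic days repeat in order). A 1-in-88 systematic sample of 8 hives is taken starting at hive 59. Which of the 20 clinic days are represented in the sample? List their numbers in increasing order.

Consecutive selections differ by k = 88, so their clinic day numbers differ by 88 mod 20 = 8.
gcd(88, 20) = 4, so the sample visits 20/4 = 5 distinct residues mod 20.
Start 59 is clinic day 19; the clinic days hit are 3, 7, 11, 15, 19.

3, 7, 11, 15, 19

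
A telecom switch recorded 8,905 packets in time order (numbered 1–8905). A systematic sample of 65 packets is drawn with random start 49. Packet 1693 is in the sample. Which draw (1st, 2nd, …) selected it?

k = 8905/65 = 137
position = (1693 − 49)/137 + 1 = 1644/137 + 1 = 12 + 1 = 13

13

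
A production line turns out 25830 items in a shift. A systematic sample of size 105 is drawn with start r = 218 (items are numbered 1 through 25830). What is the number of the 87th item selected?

k = 25830/105 = 246
87th selection = r + (87−1)·k = 218 + 86×246 = 218 + 21156 = 21374

21374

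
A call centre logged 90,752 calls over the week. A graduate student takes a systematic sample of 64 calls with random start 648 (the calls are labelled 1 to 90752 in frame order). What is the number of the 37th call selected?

51696

k = 90752/64 = 1418
37th selection = r + (37−1)·k = 648 + 36×1418 = 648 + 51048 = 51696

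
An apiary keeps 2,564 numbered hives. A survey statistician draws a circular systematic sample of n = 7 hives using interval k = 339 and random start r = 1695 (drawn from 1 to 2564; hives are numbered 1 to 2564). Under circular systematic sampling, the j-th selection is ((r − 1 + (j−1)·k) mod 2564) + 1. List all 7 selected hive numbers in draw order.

1695, 2034, 2373, 148, 487, 826, 1165

Selection 1: 1695
Selection 2: 1695 + 339 = 2034
Selection 3: 2034 + 339 = 2373
Selection 4: 2373 + 339 = 2712 → 2712 − 2564 = 148
Selection 5: 148 + 339 = 487
Selection 6: 487 + 339 = 826
Selection 7: 826 + 339 = 1165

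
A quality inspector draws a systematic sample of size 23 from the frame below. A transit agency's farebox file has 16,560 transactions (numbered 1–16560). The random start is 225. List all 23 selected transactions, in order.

225, 945, 1665, 2385, 3105, 3825, 4545, 5265, 5985, 6705, 7425, 8145, 8865, 9585, 10305, 11025, 11745, 12465, 13185, 13905, 14625, 15345, 16065

k = N/n = 16560/23 = 720
transaction 1: 225
transaction 2: 225 + 720 = 945
transaction 3: 945 + 720 = 1665
transaction 4: 1665 + 720 = 2385
transaction 5: 2385 + 720 = 3105
transaction 6: 3105 + 720 = 3825
transaction 7: 3825 + 720 = 4545
transaction 8: 4545 + 720 = 5265
transaction 9: 5265 + 720 = 5985
transaction 10: 5985 + 720 = 6705
transaction 11: 6705 + 720 = 7425
transaction 12: 7425 + 720 = 8145
transaction 13: 8145 + 720 = 8865
transaction 14: 8865 + 720 = 9585
transaction 15: 9585 + 720 = 10305
transaction 16: 10305 + 720 = 11025
transaction 17: 11025 + 720 = 11745
transaction 18: 11745 + 720 = 12465
transaction 19: 12465 + 720 = 13185
transaction 20: 13185 + 720 = 13905
transaction 21: 13905 + 720 = 14625
transaction 22: 14625 + 720 = 15345
transaction 23: 15345 + 720 = 16065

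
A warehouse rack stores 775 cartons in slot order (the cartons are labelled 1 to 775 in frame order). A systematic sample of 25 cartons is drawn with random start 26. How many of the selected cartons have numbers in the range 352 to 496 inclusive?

5

k = 775/25 = 31
First selection ≥ 352: 26 + ⌈(352−26)/31⌉·31 = 26 + 11×31 = 367
Last selection ≤ 496: 26 + ⌊(496−26)/31⌋·31 = 26 + 15×31 = 491
Count = 15 − 11 + 1 = 5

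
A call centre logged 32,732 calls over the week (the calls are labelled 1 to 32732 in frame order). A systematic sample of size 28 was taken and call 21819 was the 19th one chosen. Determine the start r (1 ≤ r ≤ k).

k = 32732/28 = 1169
r = 21819 − (19−1)×1169 = 21819 − 21042 = 777

777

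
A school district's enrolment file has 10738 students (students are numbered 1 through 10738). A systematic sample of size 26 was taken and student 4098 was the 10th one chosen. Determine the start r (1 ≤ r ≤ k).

k = 10738/26 = 413
r = 4098 − (10−1)×413 = 4098 − 3717 = 381

381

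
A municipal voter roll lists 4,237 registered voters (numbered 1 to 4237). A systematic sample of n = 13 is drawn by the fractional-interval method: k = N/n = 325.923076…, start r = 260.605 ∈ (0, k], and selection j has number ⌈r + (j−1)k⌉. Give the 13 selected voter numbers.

j=1: r + 0k = 260.605 → ⌈·⌉ = 261
j=2: r + 1k = 586.528076… → ⌈·⌉ = 587
j=3: r + 2k = 912.451153… → ⌈·⌉ = 913
j=4: r + 3k = 1238.374230… → ⌈·⌉ = 1239
j=5: r + 4k = 1564.297307… → ⌈·⌉ = 1565
j=6: r + 5k = 1890.220384… → ⌈·⌉ = 1891
j=7: r + 6k = 2216.143461… → ⌈·⌉ = 2217
j=8: r + 7k = 2542.066538… → ⌈·⌉ = 2543
j=9: r + 8k = 2867.989615… → ⌈·⌉ = 2868
j=10: r + 9k = 3193.912692… → ⌈·⌉ = 3194
j=11: r + 10k = 3519.835769… → ⌈·⌉ = 3520
j=12: r + 11k = 3845.758846… → ⌈·⌉ = 3846
j=13: r + 12k = 4171.681923… → ⌈·⌉ = 4172

261, 587, 913, 1239, 1565, 1891, 2217, 2543, 2868, 3194, 3520, 3846, 4172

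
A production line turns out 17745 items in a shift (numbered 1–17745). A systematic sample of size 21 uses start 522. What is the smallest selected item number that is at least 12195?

12352

k = 17745/21 = 845
Steps past start: ⌈(12195 − 522)/845⌉ = ⌈11673/845⌉ = 14
Selected item: 522 + 14×845 = 12352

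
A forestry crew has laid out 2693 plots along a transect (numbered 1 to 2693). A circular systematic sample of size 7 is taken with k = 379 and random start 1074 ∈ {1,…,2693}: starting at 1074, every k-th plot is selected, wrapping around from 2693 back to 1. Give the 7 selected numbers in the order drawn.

Selection 1: 1074
Selection 2: 1074 + 379 = 1453
Selection 3: 1453 + 379 = 1832
Selection 4: 1832 + 379 = 2211
Selection 5: 2211 + 379 = 2590
Selection 6: 2590 + 379 = 2969 → 2969 − 2693 = 276
Selection 7: 276 + 379 = 655

1074, 1453, 1832, 2211, 2590, 276, 655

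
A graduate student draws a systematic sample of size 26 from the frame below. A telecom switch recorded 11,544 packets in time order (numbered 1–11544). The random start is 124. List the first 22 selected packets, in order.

k = N/n = 11544/26 = 444
packet 1: 124
packet 2: 124 + 444 = 568
packet 3: 568 + 444 = 1012
packet 4: 1012 + 444 = 1456
packet 5: 1456 + 444 = 1900
packet 6: 1900 + 444 = 2344
packet 7: 2344 + 444 = 2788
packet 8: 2788 + 444 = 3232
packet 9: 3232 + 444 = 3676
packet 10: 3676 + 444 = 4120
packet 11: 4120 + 444 = 4564
packet 12: 4564 + 444 = 5008
packet 13: 5008 + 444 = 5452
packet 14: 5452 + 444 = 5896
packet 15: 5896 + 444 = 6340
packet 16: 6340 + 444 = 6784
packet 17: 6784 + 444 = 7228
packet 18: 7228 + 444 = 7672
packet 19: 7672 + 444 = 8116
packet 20: 8116 + 444 = 8560
packet 21: 8560 + 444 = 9004
packet 22: 9004 + 444 = 9448

124, 568, 1012, 1456, 1900, 2344, 2788, 3232, 3676, 4120, 4564, 5008, 5452, 5896, 6340, 6784, 7228, 7672, 8116, 8560, 9004, 9448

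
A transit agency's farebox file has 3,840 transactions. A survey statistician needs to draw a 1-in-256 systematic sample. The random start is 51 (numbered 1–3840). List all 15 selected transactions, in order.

transaction 1: 51
transaction 2: 51 + 256 = 307
transaction 3: 307 + 256 = 563
transaction 4: 563 + 256 = 819
transaction 5: 819 + 256 = 1075
transaction 6: 1075 + 256 = 1331
transaction 7: 1331 + 256 = 1587
transaction 8: 1587 + 256 = 1843
transaction 9: 1843 + 256 = 2099
transaction 10: 2099 + 256 = 2355
transaction 11: 2355 + 256 = 2611
transaction 12: 2611 + 256 = 2867
transaction 13: 2867 + 256 = 3123
transaction 14: 3123 + 256 = 3379
transaction 15: 3379 + 256 = 3635

51, 307, 563, 819, 1075, 1331, 1587, 1843, 2099, 2355, 2611, 2867, 3123, 3379, 3635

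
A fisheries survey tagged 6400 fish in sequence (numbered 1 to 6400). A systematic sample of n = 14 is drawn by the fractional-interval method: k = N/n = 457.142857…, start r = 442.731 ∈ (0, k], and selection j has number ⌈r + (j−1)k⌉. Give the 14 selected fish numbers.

443, 900, 1358, 1815, 2272, 2729, 3186, 3643, 4100, 4558, 5015, 5472, 5929, 6386

j=1: r + 0k = 442.731 → ⌈·⌉ = 443
j=2: r + 1k = 899.873857… → ⌈·⌉ = 900
j=3: r + 2k = 1357.016714… → ⌈·⌉ = 1358
j=4: r + 3k = 1814.159571… → ⌈·⌉ = 1815
j=5: r + 4k = 2271.302428… → ⌈·⌉ = 2272
j=6: r + 5k = 2728.445285… → ⌈·⌉ = 2729
j=7: r + 6k = 3185.588142… → ⌈·⌉ = 3186
j=8: r + 7k = 3642.731 → ⌈·⌉ = 3643
j=9: r + 8k = 4099.873857… → ⌈·⌉ = 4100
j=10: r + 9k = 4557.016714… → ⌈·⌉ = 4558
j=11: r + 10k = 5014.159571… → ⌈·⌉ = 5015
j=12: r + 11k = 5471.302428… → ⌈·⌉ = 5472
j=13: r + 12k = 5928.445285… → ⌈·⌉ = 5929
j=14: r + 13k = 6385.588142… → ⌈·⌉ = 6386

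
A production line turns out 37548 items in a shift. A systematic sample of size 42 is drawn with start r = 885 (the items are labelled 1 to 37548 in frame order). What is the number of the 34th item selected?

30387

k = 37548/42 = 894
34th selection = r + (34−1)·k = 885 + 33×894 = 885 + 29502 = 30387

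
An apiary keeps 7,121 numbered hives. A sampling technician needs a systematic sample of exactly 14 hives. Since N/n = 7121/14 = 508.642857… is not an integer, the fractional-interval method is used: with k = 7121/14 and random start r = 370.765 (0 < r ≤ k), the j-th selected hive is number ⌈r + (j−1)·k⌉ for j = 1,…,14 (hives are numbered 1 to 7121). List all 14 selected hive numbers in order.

371, 880, 1389, 1897, 2406, 2914, 3423, 3932, 4440, 4949, 5458, 5966, 6475, 6984

j=1: r + 0k = 370.765 → ⌈·⌉ = 371
j=2: r + 1k = 879.407857… → ⌈·⌉ = 880
j=3: r + 2k = 1388.050714… → ⌈·⌉ = 1389
j=4: r + 3k = 1896.693571… → ⌈·⌉ = 1897
j=5: r + 4k = 2405.336428… → ⌈·⌉ = 2406
j=6: r + 5k = 2913.979285… → ⌈·⌉ = 2914
j=7: r + 6k = 3422.622142… → ⌈·⌉ = 3423
j=8: r + 7k = 3931.265 → ⌈·⌉ = 3932
j=9: r + 8k = 4439.907857… → ⌈·⌉ = 4440
j=10: r + 9k = 4948.550714… → ⌈·⌉ = 4949
j=11: r + 10k = 5457.193571… → ⌈·⌉ = 5458
j=12: r + 11k = 5965.836428… → ⌈·⌉ = 5966
j=13: r + 12k = 6474.479285… → ⌈·⌉ = 6475
j=14: r + 13k = 6983.122142… → ⌈·⌉ = 6984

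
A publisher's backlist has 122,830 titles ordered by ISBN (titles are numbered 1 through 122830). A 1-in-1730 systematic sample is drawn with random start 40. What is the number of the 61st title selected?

k = 1730
61st selection = r + (61−1)·k = 40 + 60×1730 = 40 + 103800 = 103840

103840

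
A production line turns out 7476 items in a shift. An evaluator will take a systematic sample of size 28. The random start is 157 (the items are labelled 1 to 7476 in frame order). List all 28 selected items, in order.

k = N/n = 7476/28 = 267
item 1: 157
item 2: 157 + 267 = 424
item 3: 424 + 267 = 691
item 4: 691 + 267 = 958
item 5: 958 + 267 = 1225
item 6: 1225 + 267 = 1492
item 7: 1492 + 267 = 1759
item 8: 1759 + 267 = 2026
item 9: 2026 + 267 = 2293
item 10: 2293 + 267 = 2560
item 11: 2560 + 267 = 2827
item 12: 2827 + 267 = 3094
item 13: 3094 + 267 = 3361
item 14: 3361 + 267 = 3628
item 15: 3628 + 267 = 3895
item 16: 3895 + 267 = 4162
item 17: 4162 + 267 = 4429
item 18: 4429 + 267 = 4696
item 19: 4696 + 267 = 4963
item 20: 4963 + 267 = 5230
item 21: 5230 + 267 = 5497
item 22: 5497 + 267 = 5764
item 23: 5764 + 267 = 6031
item 24: 6031 + 267 = 6298
item 25: 6298 + 267 = 6565
item 26: 6565 + 267 = 6832
item 27: 6832 + 267 = 7099
item 28: 7099 + 267 = 7366

157, 424, 691, 958, 1225, 1492, 1759, 2026, 2293, 2560, 2827, 3094, 3361, 3628, 3895, 4162, 4429, 4696, 4963, 5230, 5497, 5764, 6031, 6298, 6565, 6832, 7099, 7366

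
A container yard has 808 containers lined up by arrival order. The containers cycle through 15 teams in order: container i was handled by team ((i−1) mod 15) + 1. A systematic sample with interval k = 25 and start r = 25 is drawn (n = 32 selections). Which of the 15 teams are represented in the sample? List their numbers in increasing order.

Consecutive selections differ by k = 25, so their team numbers differ by 25 mod 15 = 10.
gcd(25, 15) = 5, so the sample visits 15/5 = 3 distinct residues mod 15.
Start 25 is team 10; the teams hit are 5, 10, 15.

5, 10, 15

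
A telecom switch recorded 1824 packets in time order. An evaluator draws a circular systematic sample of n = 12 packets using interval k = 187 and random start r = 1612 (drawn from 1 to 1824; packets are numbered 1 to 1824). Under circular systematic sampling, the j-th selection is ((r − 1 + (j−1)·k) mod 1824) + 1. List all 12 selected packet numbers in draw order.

1612, 1799, 162, 349, 536, 723, 910, 1097, 1284, 1471, 1658, 21

Selection 1: 1612
Selection 2: 1612 + 187 = 1799
Selection 3: 1799 + 187 = 1986 → 1986 − 1824 = 162
Selection 4: 162 + 187 = 349
Selection 5: 349 + 187 = 536
Selection 6: 536 + 187 = 723
Selection 7: 723 + 187 = 910
Selection 8: 910 + 187 = 1097
Selection 9: 1097 + 187 = 1284
Selection 10: 1284 + 187 = 1471
Selection 11: 1471 + 187 = 1658
Selection 12: 1658 + 187 = 1845 → 1845 − 1824 = 21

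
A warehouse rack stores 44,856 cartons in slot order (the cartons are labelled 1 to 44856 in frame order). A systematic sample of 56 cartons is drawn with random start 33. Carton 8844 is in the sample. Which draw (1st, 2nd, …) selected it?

12

k = 44856/56 = 801
position = (8844 − 33)/801 + 1 = 8811/801 + 1 = 11 + 1 = 12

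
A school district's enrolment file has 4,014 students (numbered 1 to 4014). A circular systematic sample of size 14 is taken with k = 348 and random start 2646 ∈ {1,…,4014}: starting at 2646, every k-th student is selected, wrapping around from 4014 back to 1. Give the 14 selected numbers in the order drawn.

2646, 2994, 3342, 3690, 24, 372, 720, 1068, 1416, 1764, 2112, 2460, 2808, 3156

Selection 1: 2646
Selection 2: 2646 + 348 = 2994
Selection 3: 2994 + 348 = 3342
Selection 4: 3342 + 348 = 3690
Selection 5: 3690 + 348 = 4038 → 4038 − 4014 = 24
Selection 6: 24 + 348 = 372
Selection 7: 372 + 348 = 720
Selection 8: 720 + 348 = 1068
Selection 9: 1068 + 348 = 1416
Selection 10: 1416 + 348 = 1764
Selection 11: 1764 + 348 = 2112
Selection 12: 2112 + 348 = 2460
Selection 13: 2460 + 348 = 2808
Selection 14: 2808 + 348 = 3156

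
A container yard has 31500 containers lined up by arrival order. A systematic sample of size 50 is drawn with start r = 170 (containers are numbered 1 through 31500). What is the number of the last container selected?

31040

k = 31500/50 = 630
50th selection = r + (50−1)·k = 170 + 49×630 = 170 + 30870 = 31040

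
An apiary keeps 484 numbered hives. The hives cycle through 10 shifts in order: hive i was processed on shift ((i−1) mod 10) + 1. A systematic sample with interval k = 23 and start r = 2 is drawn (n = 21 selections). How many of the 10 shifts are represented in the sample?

10

Consecutive selections differ by k = 23, so their shift numbers differ by 23 mod 10 = 3.
gcd(23, 10) = 1, so the sample visits 10/1 = 10 distinct residues mod 10.
Start 2 is shift 2; the shifts hit are 1, 2, 3, 4, 5, 6, 7, 8, 9, 10.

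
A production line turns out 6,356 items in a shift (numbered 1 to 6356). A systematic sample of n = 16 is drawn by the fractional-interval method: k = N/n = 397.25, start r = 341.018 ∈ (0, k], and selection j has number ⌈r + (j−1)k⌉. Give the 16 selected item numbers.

j=1: r + 0k = 341.018 → ⌈·⌉ = 342
j=2: r + 1k = 738.268 → ⌈·⌉ = 739
j=3: r + 2k = 1135.518 → ⌈·⌉ = 1136
j=4: r + 3k = 1532.768 → ⌈·⌉ = 1533
j=5: r + 4k = 1930.018 → ⌈·⌉ = 1931
j=6: r + 5k = 2327.268 → ⌈·⌉ = 2328
j=7: r + 6k = 2724.518 → ⌈·⌉ = 2725
j=8: r + 7k = 3121.768 → ⌈·⌉ = 3122
j=9: r + 8k = 3519.018 → ⌈·⌉ = 3520
j=10: r + 9k = 3916.268 → ⌈·⌉ = 3917
j=11: r + 10k = 4313.518 → ⌈·⌉ = 4314
j=12: r + 11k = 4710.768 → ⌈·⌉ = 4711
j=13: r + 12k = 5108.018 → ⌈·⌉ = 5109
j=14: r + 13k = 5505.268 → ⌈·⌉ = 5506
j=15: r + 14k = 5902.518 → ⌈·⌉ = 5903
j=16: r + 15k = 6299.768 → ⌈·⌉ = 6300

342, 739, 1136, 1533, 1931, 2328, 2725, 3122, 3520, 3917, 4314, 4711, 5109, 5506, 5903, 6300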